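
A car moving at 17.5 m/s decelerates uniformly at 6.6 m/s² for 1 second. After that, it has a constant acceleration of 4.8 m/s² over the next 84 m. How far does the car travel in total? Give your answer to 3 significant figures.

Phase 1 (decelerating): v₀ = 17.5 m/s, a = -6.6 m/s².
v = v₀ + at = 17.5 + (-6.6)(1) = 10.9 m/s
Δx = v₀t + ½at² = 17.5·1 + 0.5·-6.6·1² = 14.2 m

Phase 2 (accelerating): v₀ = 10.9 m/s, a = 4.8 m/s².
v² = v₀² + 2aΔx = 10.9² + 2·4.8·84 = 925 → v = 30.4 m/s
t = (v − v₀)/a = (30.4 − 10.9)/4.8 = 4.07 s
Total distance = 14.2 + 84.0 = 98.2 m

98.2 m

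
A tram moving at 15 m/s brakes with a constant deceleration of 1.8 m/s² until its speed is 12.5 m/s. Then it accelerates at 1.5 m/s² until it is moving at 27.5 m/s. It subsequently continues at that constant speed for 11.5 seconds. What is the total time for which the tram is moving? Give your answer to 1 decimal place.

22.9 s

Phase 1 (decelerating): v₀ = 15.0 m/s, a = -1.8 m/s².
v = v₀ + at → t = (12.5 − 15.0) / -1.8 = 1.39 s
v² = v₀² + 2aΔx → Δx = (12.5² − 15.0²)/(2·-1.8) = 19.1 m

Phase 2 (accelerating): v₀ = 12.5 m/s, a = 1.5 m/s².
v = v₀ + at → t = (27.5 − 12.5) / 1.5 = 10.0 s
v² = v₀² + 2aΔx → Δx = (27.5² − 12.5²)/(2·1.5) = 200 m

Phase 3 (constant speed): v₀ = 27.5 m/s, a = 0 m/s².
v = v₀ + at = 27.5 + (0)(11.5) = 27.5 m/s
Δx = v₀t + ½at² = 27.5·11.5 + 0.5·0·11.5² = 316 m
Total time = 1.39 + 10.0 + 11.5 = 22.9 s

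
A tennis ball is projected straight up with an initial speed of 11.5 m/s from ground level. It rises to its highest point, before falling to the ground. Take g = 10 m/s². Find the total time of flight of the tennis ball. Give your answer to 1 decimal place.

Phase 1 (rising): v₀ = 11.5 m/s, a = -10 m/s².
v = v₀ + at → t = (0 − 11.5) / -10 = 1.15 s
v² = v₀² + 2aΔx → Δx = (0² − 11.5²)/(2·-10) = 6.61 m

Phase 2 (falling): v₀ = 0 m/s, a = -10 m/s².
Falls 6.61 m from rest: t = √(2·6.61/10) = 1.15 s; v = g·t = 11.5 m/s.
Total time = 1.15 + 1.15 = 2.30 s

2.3 s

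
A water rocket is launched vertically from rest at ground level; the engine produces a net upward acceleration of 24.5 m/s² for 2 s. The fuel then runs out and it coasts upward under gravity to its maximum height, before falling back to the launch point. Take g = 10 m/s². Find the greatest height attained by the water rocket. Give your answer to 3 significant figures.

Phase 1 (powered ascent): v₀ = 0 m/s, a = 24.5 m/s².
v = v₀ + at = 0 + (24.5)(2) = 49.0 m/s
Δx = v₀t + ½at² = 0·2 + 0.5·24.5·2² = 49.0 m

Phase 2 (coasting upward): v₀ = 49.0 m/s, a = -10 m/s².
v = v₀ + at → t = (0 − 49.0) / -10 = 4.90 s
v² = v₀² + 2aΔx → Δx = (0² − 49.0²)/(2·-10) = 120 m
Maximum height = 49.0 + 120 = 169 m

169 m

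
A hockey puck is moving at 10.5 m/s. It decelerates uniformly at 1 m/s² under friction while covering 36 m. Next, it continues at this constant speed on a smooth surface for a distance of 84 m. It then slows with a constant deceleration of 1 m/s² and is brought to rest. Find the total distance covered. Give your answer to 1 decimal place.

Phase 1 (decelerating): v₀ = 10.5 m/s, a = -1 m/s².
v² = v₀² + 2aΔx = 10.5² + 2·-1·36 = 38.2 → v = 6.18 m/s
t = (v − v₀)/a = (6.18 − 10.5)/-1 = 4.32 s

Phase 2 (constant speed): v₀ = 6.18 m/s, a = 0 m/s².
Constant speed: t = d/v = 84/6.18 = 13.6 s

Phase 3 (decelerating): v₀ = 6.18 m/s, a = -1 m/s².
v = v₀ + at → t = (0 − 6.18) / -1 = 6.18 s
v² = v₀² + 2aΔx → Δx = (0² − 6.18²)/(2·-1) = 19.1 m
Total distance = 36.0 + 84.0 + 19.1 = 139 m

139.1 m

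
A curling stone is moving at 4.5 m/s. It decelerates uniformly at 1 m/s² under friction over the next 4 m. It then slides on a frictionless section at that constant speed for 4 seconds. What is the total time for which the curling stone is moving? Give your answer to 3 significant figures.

Phase 1 (decelerating): v₀ = 4.50 m/s, a = -1 m/s².
v² = v₀² + 2aΔx = 4.50² + 2·-1·4 = 12.2 → v = 3.50 m/s
t = (v − v₀)/a = (3.50 − 4.50)/-1 = 1.00 s

Phase 2 (constant speed): v₀ = 3.50 m/s, a = 0 m/s².
v = v₀ + at = 3.50 + (0)(4) = 3.50 m/s
Δx = v₀t + ½at² = 3.50·4 + 0.5·0·4² = 14.0 m
Total time = 1.00 + 4.00 = 5.00 s

5.00 s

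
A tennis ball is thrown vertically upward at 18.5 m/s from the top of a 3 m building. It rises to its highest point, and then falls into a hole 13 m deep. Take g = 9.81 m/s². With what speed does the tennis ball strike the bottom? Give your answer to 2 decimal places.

Phase 1 (rising): v₀ = 18.5 m/s, a = -9.81 m/s².
v = v₀ + at → t = (0 − 18.5) / -9.81 = 1.89 s
v² = v₀² + 2aΔx → Δx = (0² − 18.5²)/(2·-9.81) = 17.4 m

Phase 2 (falling): v₀ = 0 m/s, a = -9.81 m/s².
Falls 33.4 m from rest: t = √(2·33.4/9.81) = 2.61 s; v = g·t = 25.6 m/s.
Final speed = 25.6 m/s

25.62 m/s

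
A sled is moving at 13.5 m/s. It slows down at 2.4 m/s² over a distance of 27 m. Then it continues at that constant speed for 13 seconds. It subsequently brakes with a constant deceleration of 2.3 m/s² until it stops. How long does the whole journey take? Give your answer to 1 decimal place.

18.8 s

Phase 1 (decelerating): v₀ = 13.5 m/s, a = -2.4 m/s².
v² = v₀² + 2aΔx = 13.5² + 2·-2.4·27 = 52.7 → v = 7.26 m/s
t = (v − v₀)/a = (7.26 − 13.5)/-2.4 = 2.60 s

Phase 2 (constant speed): v₀ = 7.26 m/s, a = 0 m/s².
v = v₀ + at = 7.26 + (0)(13) = 7.26 m/s
Δx = v₀t + ½at² = 7.26·13 + 0.5·0·13² = 94.3 m

Phase 3 (decelerating): v₀ = 7.26 m/s, a = -2.3 m/s².
v = v₀ + at → t = (0 − 7.26) / -2.3 = 3.15 s
v² = v₀² + 2aΔx → Δx = (0² − 7.26²)/(2·-2.3) = 11.4 m
Total time = 2.60 + 13.0 + 3.15 = 18.8 s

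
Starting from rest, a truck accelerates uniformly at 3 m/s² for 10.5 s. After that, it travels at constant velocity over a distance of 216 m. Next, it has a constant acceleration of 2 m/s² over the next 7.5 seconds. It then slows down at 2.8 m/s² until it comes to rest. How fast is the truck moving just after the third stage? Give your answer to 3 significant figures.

Phase 1 (accelerating): v₀ = 0 m/s, a = 3 m/s².
v = v₀ + at = 0 + (3)(10.5) = 31.5 m/s
Δx = v₀t + ½at² = 0·10.5 + 0.5·3·10.5² = 165 m

Phase 2 (constant speed): v₀ = 31.5 m/s, a = 0 m/s².
Constant speed: t = d/v = 216/31.5 = 6.86 s

Phase 3 (accelerating): v₀ = 31.5 m/s, a = 2 m/s².
v = v₀ + at = 31.5 + (2)(7.5) = 46.5 m/s
Δx = v₀t + ½at² = 31.5·7.5 + 0.5·2·7.5² = 292 m
Speed at end of phase 3 = 46.5 m/s

46.5 m/s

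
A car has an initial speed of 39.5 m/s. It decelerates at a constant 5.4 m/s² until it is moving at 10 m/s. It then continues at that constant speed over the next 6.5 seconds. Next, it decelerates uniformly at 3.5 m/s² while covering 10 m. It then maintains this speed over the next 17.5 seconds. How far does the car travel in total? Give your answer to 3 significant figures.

Phase 1 (decelerating): v₀ = 39.5 m/s, a = -5.4 m/s².
v = v₀ + at → t = (10 − 39.5) / -5.4 = 5.46 s
v² = v₀² + 2aΔx → Δx = (10² − 39.5²)/(2·-5.4) = 135 m

Phase 2 (constant speed): v₀ = 10.0 m/s, a = 0 m/s².
v = v₀ + at = 10.0 + (0)(6.5) = 10.0 m/s
Δx = v₀t + ½at² = 10.0·6.5 + 0.5·0·6.5² = 65.0 m

Phase 3 (decelerating): v₀ = 10.0 m/s, a = -3.5 m/s².
v² = v₀² + 2aΔx = 10.0² + 2·-3.5·10 = 30.0 → v = 5.48 m/s
t = (v − v₀)/a = (5.48 − 10.0)/-3.5 = 1.29 s

Phase 4 (constant speed): v₀ = 5.48 m/s, a = 0 m/s².
v = v₀ + at = 5.48 + (0)(17.5) = 5.48 m/s
Δx = v₀t + ½at² = 5.48·17.5 + 0.5·0·17.5² = 95.9 m
Total distance = 135 + 65.0 + 10.0 + 95.9 = 306 m

306 m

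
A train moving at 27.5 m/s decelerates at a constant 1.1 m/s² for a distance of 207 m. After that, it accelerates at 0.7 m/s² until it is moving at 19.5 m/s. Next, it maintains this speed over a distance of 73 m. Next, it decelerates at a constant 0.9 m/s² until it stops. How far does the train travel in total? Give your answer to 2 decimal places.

Phase 1 (decelerating): v₀ = 27.5 m/s, a = -1.1 m/s².
v² = v₀² + 2aΔx = 27.5² + 2·-1.1·207 = 301 → v = 17.3 m/s
t = (v − v₀)/a = (17.3 − 27.5)/-1.1 = 9.23 s

Phase 2 (accelerating): v₀ = 17.3 m/s, a = 0.7 m/s².
v = v₀ + at → t = (19.5 − 17.3) / 0.7 = 3.08 s
v² = v₀² + 2aΔx → Δx = (19.5² − 17.3²)/(2·0.7) = 56.7 m

Phase 3 (constant speed): v₀ = 19.5 m/s, a = 0 m/s².
Constant speed: t = d/v = 73/19.5 = 3.74 s

Phase 4 (decelerating): v₀ = 19.5 m/s, a = -0.9 m/s².
v = v₀ + at → t = (0 − 19.5) / -0.9 = 21.7 s
v² = v₀² + 2aΔx → Δx = (0² − 19.5²)/(2·-0.9) = 211 m
Total distance = 207 + 56.7 + 73.0 + 211 = 548 m

547.96 m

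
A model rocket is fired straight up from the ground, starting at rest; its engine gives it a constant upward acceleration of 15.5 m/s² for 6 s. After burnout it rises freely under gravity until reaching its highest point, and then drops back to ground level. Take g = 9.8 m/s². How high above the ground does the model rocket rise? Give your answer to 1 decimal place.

720.3 m

Phase 1 (powered ascent): v₀ = 0 m/s, a = 15.5 m/s².
v = v₀ + at = 0 + (15.5)(6) = 93.0 m/s
Δx = v₀t + ½at² = 0·6 + 0.5·15.5·6² = 279 m

Phase 2 (coasting upward): v₀ = 93.0 m/s, a = -9.8 m/s².
v = v₀ + at → t = (0 − 93.0) / -9.8 = 9.49 s
v² = v₀² + 2aΔx → Δx = (0² − 93.0²)/(2·-9.8) = 441 m
Maximum height = 279 + 441 = 720 m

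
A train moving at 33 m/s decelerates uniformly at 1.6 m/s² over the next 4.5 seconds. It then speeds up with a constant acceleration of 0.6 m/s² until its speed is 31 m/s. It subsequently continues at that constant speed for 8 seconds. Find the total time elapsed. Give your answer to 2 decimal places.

Phase 1 (decelerating): v₀ = 33.0 m/s, a = -1.6 m/s².
v = v₀ + at = 33.0 + (-1.6)(4.5) = 25.8 m/s
Δx = v₀t + ½at² = 33.0·4.5 + 0.5·-1.6·4.5² = 132 m

Phase 2 (accelerating): v₀ = 25.8 m/s, a = 0.6 m/s².
v = v₀ + at → t = (31 − 25.8) / 0.6 = 8.67 s
v² = v₀² + 2aΔx → Δx = (31² − 25.8²)/(2·0.6) = 246 m

Phase 3 (constant speed): v₀ = 31.0 m/s, a = 0 m/s².
v = v₀ + at = 31.0 + (0)(8) = 31.0 m/s
Δx = v₀t + ½at² = 31.0·8 + 0.5·0·8² = 248 m
Total time = 4.50 + 8.67 + 8.00 = 21.2 s

21.17 s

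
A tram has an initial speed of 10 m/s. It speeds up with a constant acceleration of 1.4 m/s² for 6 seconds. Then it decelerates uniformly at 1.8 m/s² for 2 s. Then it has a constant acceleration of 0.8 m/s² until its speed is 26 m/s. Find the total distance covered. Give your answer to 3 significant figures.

404 m

Phase 1 (accelerating): v₀ = 10.0 m/s, a = 1.4 m/s².
v = v₀ + at = 10.0 + (1.4)(6) = 18.4 m/s
Δx = v₀t + ½at² = 10.0·6 + 0.5·1.4·6² = 85.2 m

Phase 2 (decelerating): v₀ = 18.4 m/s, a = -1.8 m/s².
v = v₀ + at = 18.4 + (-1.8)(2) = 14.8 m/s
Δx = v₀t + ½at² = 18.4·2 + 0.5·-1.8·2² = 33.2 m

Phase 3 (accelerating): v₀ = 14.8 m/s, a = 0.8 m/s².
v = v₀ + at → t = (26 − 14.8) / 0.8 = 14.0 s
v² = v₀² + 2aΔx → Δx = (26² − 14.8²)/(2·0.8) = 286 m
Total distance = 85.2 + 33.2 + 286 = 404 m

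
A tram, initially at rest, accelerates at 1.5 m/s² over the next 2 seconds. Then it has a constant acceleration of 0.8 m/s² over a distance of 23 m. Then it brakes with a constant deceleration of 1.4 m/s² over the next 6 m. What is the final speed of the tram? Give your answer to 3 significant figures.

5.39 m/s

Phase 1 (accelerating): v₀ = 0 m/s, a = 1.5 m/s².
v = v₀ + at = 0 + (1.5)(2) = 3.00 m/s
Δx = v₀t + ½at² = 0·2 + 0.5·1.5·2² = 3.00 m

Phase 2 (accelerating): v₀ = 3.00 m/s, a = 0.8 m/s².
v² = v₀² + 2aΔx = 3.00² + 2·0.8·23 = 45.8 → v = 6.77 m/s
t = (v − v₀)/a = (6.77 − 3.00)/0.8 = 4.71 s

Phase 3 (decelerating): v₀ = 6.77 m/s, a = -1.4 m/s².
v² = v₀² + 2aΔx = 6.77² + 2·-1.4·6 = 29.0 → v = 5.39 m/s
t = (v − v₀)/a = (5.39 − 6.77)/-1.4 = 0.987 s
Final speed = 5.39 m/s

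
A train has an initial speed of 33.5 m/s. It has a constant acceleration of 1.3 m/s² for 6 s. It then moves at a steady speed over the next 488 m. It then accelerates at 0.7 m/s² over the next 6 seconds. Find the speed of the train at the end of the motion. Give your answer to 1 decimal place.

Phase 1 (accelerating): v₀ = 33.5 m/s, a = 1.3 m/s².
v = v₀ + at = 33.5 + (1.3)(6) = 41.3 m/s
Δx = v₀t + ½at² = 33.5·6 + 0.5·1.3·6² = 224 m

Phase 2 (constant speed): v₀ = 41.3 m/s, a = 0 m/s².
Constant speed: t = d/v = 488/41.3 = 11.8 s

Phase 3 (accelerating): v₀ = 41.3 m/s, a = 0.7 m/s².
v = v₀ + at = 41.3 + (0.7)(6) = 45.5 m/s
Δx = v₀t + ½at² = 41.3·6 + 0.5·0.7·6² = 260 m
Final speed = 45.5 m/s

45.5 m/s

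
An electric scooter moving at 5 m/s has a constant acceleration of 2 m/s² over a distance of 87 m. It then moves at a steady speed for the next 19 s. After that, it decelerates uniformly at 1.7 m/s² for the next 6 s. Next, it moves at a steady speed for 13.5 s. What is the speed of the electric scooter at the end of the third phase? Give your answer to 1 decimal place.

9.1 m/s

Phase 1 (accelerating): v₀ = 5.00 m/s, a = 2 m/s².
v² = v₀² + 2aΔx = 5.00² + 2·2·87 = 373 → v = 19.3 m/s
t = (v − v₀)/a = (19.3 − 5.00)/2 = 7.16 s

Phase 2 (constant speed): v₀ = 19.3 m/s, a = 0 m/s².
v = v₀ + at = 19.3 + (0)(19) = 19.3 m/s
Δx = v₀t + ½at² = 19.3·19 + 0.5·0·19² = 367 m

Phase 3 (decelerating): v₀ = 19.3 m/s, a = -1.7 m/s².
v = v₀ + at = 19.3 + (-1.7)(6) = 9.11 m/s
Δx = v₀t + ½at² = 19.3·6 + 0.5·-1.7·6² = 85.3 m
Speed at end of phase 3 = 9.11 m/s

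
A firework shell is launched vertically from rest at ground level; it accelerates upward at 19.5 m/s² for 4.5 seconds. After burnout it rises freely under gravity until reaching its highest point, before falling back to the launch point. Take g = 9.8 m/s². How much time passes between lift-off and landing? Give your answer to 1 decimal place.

Phase 1 (powered ascent): v₀ = 0 m/s, a = 19.5 m/s².
v = v₀ + at = 0 + (19.5)(4.5) = 87.8 m/s
Δx = v₀t + ½at² = 0·4.5 + 0.5·19.5·4.5² = 197 m

Phase 2 (coasting upward): v₀ = 87.8 m/s, a = -9.8 m/s².
v = v₀ + at → t = (0 − 87.8) / -9.8 = 8.95 s
v² = v₀² + 2aΔx → Δx = (0² − 87.8²)/(2·-9.8) = 393 m

Phase 3 (free fall): v₀ = 0 m/s, a = -9.8 m/s².
Falls 590 m from rest: t = √(2·590/9.8) = 11.0 s; v = g·t = 108 m/s.
Total time = 4.50 + 8.95 + 11.0 = 24.4 s

24.4 s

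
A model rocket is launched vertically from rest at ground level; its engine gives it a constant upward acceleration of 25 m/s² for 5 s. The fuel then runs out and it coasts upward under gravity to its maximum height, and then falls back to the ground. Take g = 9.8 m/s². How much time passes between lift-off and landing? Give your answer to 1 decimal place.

Phase 1 (powered ascent): v₀ = 0 m/s, a = 25 m/s².
v = v₀ + at = 0 + (25)(5) = 125 m/s
Δx = v₀t + ½at² = 0·5 + 0.5·25·5² = 312 m

Phase 2 (coasting upward): v₀ = 125 m/s, a = -9.8 m/s².
v = v₀ + at → t = (0 − 125) / -9.8 = 12.8 s
v² = v₀² + 2aΔx → Δx = (0² − 125²)/(2·-9.8) = 797 m

Phase 3 (free fall): v₀ = 0 m/s, a = -9.8 m/s².
Falls 1110 m from rest: t = √(2·1110/9.8) = 15.0 s; v = g·t = 147 m/s.
Total time = 5.00 + 12.8 + 15.0 = 32.8 s

32.8 s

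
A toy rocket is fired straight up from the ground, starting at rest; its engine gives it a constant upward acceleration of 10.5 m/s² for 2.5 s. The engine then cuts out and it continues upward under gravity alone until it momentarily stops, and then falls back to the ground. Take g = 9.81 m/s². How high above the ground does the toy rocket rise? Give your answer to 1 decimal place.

Phase 1 (powered ascent): v₀ = 0 m/s, a = 10.5 m/s².
v = v₀ + at = 0 + (10.5)(2.5) = 26.2 m/s
Δx = v₀t + ½at² = 0·2.5 + 0.5·10.5·2.5² = 32.8 m

Phase 2 (coasting upward): v₀ = 26.2 m/s, a = -9.81 m/s².
v = v₀ + at → t = (0 − 26.2) / -9.81 = 2.68 s
v² = v₀² + 2aΔx → Δx = (0² − 26.2²)/(2·-9.81) = 35.1 m
Maximum height = 32.8 + 35.1 = 67.9 m

67.9 m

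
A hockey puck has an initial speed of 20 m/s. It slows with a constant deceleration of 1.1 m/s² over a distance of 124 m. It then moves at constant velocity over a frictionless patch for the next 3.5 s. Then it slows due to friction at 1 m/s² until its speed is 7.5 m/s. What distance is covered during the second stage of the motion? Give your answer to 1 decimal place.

Phase 1 (decelerating): v₀ = 20.0 m/s, a = -1.1 m/s².
v² = v₀² + 2aΔx = 20.0² + 2·-1.1·124 = 127 → v = 11.3 m/s
t = (v − v₀)/a = (11.3 − 20.0)/-1.1 = 7.93 s

Phase 2 (constant speed): v₀ = 11.3 m/s, a = 0 m/s².
v = v₀ + at = 11.3 + (0)(3.5) = 11.3 m/s
Δx = v₀t + ½at² = 11.3·3.5 + 0.5·0·3.5² = 39.5 m
Distance in phase 2 = 39.5 m

39.5 m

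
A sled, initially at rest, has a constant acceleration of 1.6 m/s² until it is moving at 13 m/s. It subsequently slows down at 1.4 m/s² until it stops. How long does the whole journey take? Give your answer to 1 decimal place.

Phase 1 (accelerating): v₀ = 0 m/s, a = 1.6 m/s².
v = v₀ + at → t = (13 − 0) / 1.6 = 8.12 s
v² = v₀² + 2aΔx → Δx = (13² − 0²)/(2·1.6) = 52.8 m

Phase 2 (decelerating): v₀ = 13.0 m/s, a = -1.4 m/s².
v = v₀ + at → t = (0 − 13.0) / -1.4 = 9.29 s
v² = v₀² + 2aΔx → Δx = (0² − 13.0²)/(2·-1.4) = 60.4 m
Total time = 8.12 + 9.29 = 17.4 s

17.4 s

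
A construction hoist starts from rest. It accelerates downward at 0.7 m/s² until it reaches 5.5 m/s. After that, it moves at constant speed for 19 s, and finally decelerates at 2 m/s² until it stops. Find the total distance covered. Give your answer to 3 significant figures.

134 m

Phase 1 (accelerating): v₀ = 0 m/s, a = 0.7 m/s².
v = v₀ + at → t = (5.5 − 0) / 0.7 = 7.86 s
v² = v₀² + 2aΔx → Δx = (5.5² − 0²)/(2·0.7) = 21.6 m

Phase 2 (constant speed): v₀ = 5.50 m/s, a = 0 m/s².
v = v₀ + at = 5.50 + (0)(19) = 5.50 m/s
Δx = v₀t + ½at² = 5.50·19 + 0.5·0·19² = 104 m

Phase 3 (decelerating): v₀ = 5.50 m/s, a = -2 m/s².
v = v₀ + at → t = (0 − 5.50) / -2 = 2.75 s
v² = v₀² + 2aΔx → Δx = (0² − 5.50²)/(2·-2) = 7.56 m
Total distance = 21.6 + 104 + 7.56 = 134 m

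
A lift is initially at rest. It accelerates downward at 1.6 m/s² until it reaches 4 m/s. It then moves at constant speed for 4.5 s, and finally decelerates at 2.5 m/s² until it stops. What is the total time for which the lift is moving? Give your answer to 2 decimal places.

8.60 s

Phase 1 (accelerating): v₀ = 0 m/s, a = 1.6 m/s².
v = v₀ + at → t = (4 − 0) / 1.6 = 2.50 s
v² = v₀² + 2aΔx → Δx = (4² − 0²)/(2·1.6) = 5.00 m

Phase 2 (constant speed): v₀ = 4.00 m/s, a = 0 m/s².
v = v₀ + at = 4.00 + (0)(4.5) = 4.00 m/s
Δx = v₀t + ½at² = 4.00·4.5 + 0.5·0·4.5² = 18.0 m

Phase 3 (decelerating): v₀ = 4.00 m/s, a = -2.5 m/s².
v = v₀ + at → t = (0 − 4.00) / -2.5 = 1.60 s
v² = v₀² + 2aΔx → Δx = (0² − 4.00²)/(2·-2.5) = 3.20 m
Total time = 2.50 + 4.50 + 1.60 = 8.60 s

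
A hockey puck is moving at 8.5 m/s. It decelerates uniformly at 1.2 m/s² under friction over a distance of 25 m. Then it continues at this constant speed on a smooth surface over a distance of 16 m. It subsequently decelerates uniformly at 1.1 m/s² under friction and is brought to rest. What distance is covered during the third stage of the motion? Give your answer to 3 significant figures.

Phase 1 (decelerating): v₀ = 8.50 m/s, a = -1.2 m/s².
v² = v₀² + 2aΔx = 8.50² + 2·-1.2·25 = 12.2 → v = 3.50 m/s
t = (v − v₀)/a = (3.50 − 8.50)/-1.2 = 4.17 s

Phase 2 (constant speed): v₀ = 3.50 m/s, a = 0 m/s².
Constant speed: t = d/v = 16/3.50 = 4.57 s

Phase 3 (decelerating): v₀ = 3.50 m/s, a = -1.1 m/s².
v = v₀ + at → t = (0 − 3.50) / -1.1 = 3.18 s
v² = v₀² + 2aΔx → Δx = (0² − 3.50²)/(2·-1.1) = 5.57 m
Distance in phase 3 = 5.57 m

5.57 m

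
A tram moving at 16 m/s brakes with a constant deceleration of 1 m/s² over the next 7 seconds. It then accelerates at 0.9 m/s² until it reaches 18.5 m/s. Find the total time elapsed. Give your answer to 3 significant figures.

Phase 1 (decelerating): v₀ = 16.0 m/s, a = -1 m/s².
v = v₀ + at = 16.0 + (-1)(7) = 9.00 m/s
Δx = v₀t + ½at² = 16.0·7 + 0.5·-1·7² = 87.5 m

Phase 2 (accelerating): v₀ = 9.00 m/s, a = 0.9 m/s².
v = v₀ + at → t = (18.5 − 9.00) / 0.9 = 10.6 s
v² = v₀² + 2aΔx → Δx = (18.5² − 9.00²)/(2·0.9) = 145 m
Total time = 7.00 + 10.6 = 17.6 s

17.6 s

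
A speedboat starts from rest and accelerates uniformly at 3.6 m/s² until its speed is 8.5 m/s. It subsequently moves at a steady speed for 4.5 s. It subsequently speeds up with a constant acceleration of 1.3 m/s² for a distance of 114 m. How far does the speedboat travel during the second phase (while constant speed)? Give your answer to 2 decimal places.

Phase 1 (accelerating): v₀ = 0 m/s, a = 3.6 m/s².
v = v₀ + at → t = (8.5 − 0) / 3.6 = 2.36 s
v² = v₀² + 2aΔx → Δx = (8.5² − 0²)/(2·3.6) = 10.0 m

Phase 2 (constant speed): v₀ = 8.50 m/s, a = 0 m/s².
v = v₀ + at = 8.50 + (0)(4.5) = 8.50 m/s
Δx = v₀t + ½at² = 8.50·4.5 + 0.5·0·4.5² = 38.2 m
Distance in phase 2 = 38.2 m

38.25 m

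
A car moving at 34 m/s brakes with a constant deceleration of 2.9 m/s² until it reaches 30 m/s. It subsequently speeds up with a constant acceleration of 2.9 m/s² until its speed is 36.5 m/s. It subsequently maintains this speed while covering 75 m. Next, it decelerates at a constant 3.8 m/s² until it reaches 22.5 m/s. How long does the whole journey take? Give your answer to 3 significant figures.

9.36 s

Phase 1 (decelerating): v₀ = 34.0 m/s, a = -2.9 m/s².
v = v₀ + at → t = (30 − 34.0) / -2.9 = 1.38 s
v² = v₀² + 2aΔx → Δx = (30² − 34.0²)/(2·-2.9) = 44.1 m

Phase 2 (accelerating): v₀ = 30.0 m/s, a = 2.9 m/s².
v = v₀ + at → t = (36.5 − 30.0) / 2.9 = 2.24 s
v² = v₀² + 2aΔx → Δx = (36.5² − 30.0²)/(2·2.9) = 74.5 m

Phase 3 (constant speed): v₀ = 36.5 m/s, a = 0 m/s².
Constant speed: t = d/v = 75/36.5 = 2.05 s

Phase 4 (decelerating): v₀ = 36.5 m/s, a = -3.8 m/s².
v = v₀ + at → t = (22.5 − 36.5) / -3.8 = 3.68 s
v² = v₀² + 2aΔx → Δx = (22.5² − 36.5²)/(2·-3.8) = 109 m
Total time = 1.38 + 2.24 + 2.05 + 3.68 = 9.36 s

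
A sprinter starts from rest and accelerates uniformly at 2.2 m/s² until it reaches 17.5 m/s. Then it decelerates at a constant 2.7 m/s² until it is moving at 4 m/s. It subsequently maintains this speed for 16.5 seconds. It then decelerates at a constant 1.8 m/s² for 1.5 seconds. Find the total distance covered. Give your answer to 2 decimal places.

Phase 1 (accelerating): v₀ = 0 m/s, a = 2.2 m/s².
v = v₀ + at → t = (17.5 − 0) / 2.2 = 7.95 s
v² = v₀² + 2aΔx → Δx = (17.5² − 0²)/(2·2.2) = 69.6 m

Phase 2 (decelerating): v₀ = 17.5 m/s, a = -2.7 m/s².
v = v₀ + at → t = (4 − 17.5) / -2.7 = 5.00 s
v² = v₀² + 2aΔx → Δx = (4² − 17.5²)/(2·-2.7) = 53.8 m

Phase 3 (constant speed): v₀ = 4.00 m/s, a = 0 m/s².
v = v₀ + at = 4.00 + (0)(16.5) = 4.00 m/s
Δx = v₀t + ½at² = 4.00·16.5 + 0.5·0·16.5² = 66.0 m

Phase 4 (decelerating): v₀ = 4.00 m/s, a = -1.8 m/s².
v = v₀ + at = 4.00 + (-1.8)(1.5) = 1.30 m/s
Δx = v₀t + ½at² = 4.00·1.5 + 0.5·-1.8·1.5² = 3.97 m
Total distance = 69.6 + 53.8 + 66.0 + 3.97 = 193 m

193.33 m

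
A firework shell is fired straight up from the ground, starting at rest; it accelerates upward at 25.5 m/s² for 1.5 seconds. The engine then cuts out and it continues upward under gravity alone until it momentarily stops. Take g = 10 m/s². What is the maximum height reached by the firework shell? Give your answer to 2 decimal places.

Phase 1 (powered ascent): v₀ = 0 m/s, a = 25.5 m/s².
v = v₀ + at = 0 + (25.5)(1.5) = 38.2 m/s
Δx = v₀t + ½at² = 0·1.5 + 0.5·25.5·1.5² = 28.7 m

Phase 2 (coasting upward): v₀ = 38.2 m/s, a = -10 m/s².
v = v₀ + at → t = (0 − 38.2) / -10 = 3.83 s
v² = v₀² + 2aΔx → Δx = (0² − 38.2²)/(2·-10) = 73.2 m
Maximum height = 28.7 + 73.2 = 102 m

101.84 m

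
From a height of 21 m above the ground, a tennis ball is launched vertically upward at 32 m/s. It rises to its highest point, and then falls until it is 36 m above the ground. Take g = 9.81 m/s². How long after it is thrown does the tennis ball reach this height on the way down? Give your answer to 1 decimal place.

Phase 1 (rising): v₀ = 32.0 m/s, a = -9.81 m/s².
v = v₀ + at → t = (0 − 32.0) / -9.81 = 3.26 s
v² = v₀² + 2aΔx → Δx = (0² − 32.0²)/(2·-9.81) = 52.2 m

Phase 2 (falling): v₀ = 0 m/s, a = -9.81 m/s².
Falls 37.2 m from rest: t = √(2·37.2/9.81) = 2.75 s; v = g·t = 27.0 m/s.
Total time = 3.26 + 2.75 = 6.02 s

6.0 s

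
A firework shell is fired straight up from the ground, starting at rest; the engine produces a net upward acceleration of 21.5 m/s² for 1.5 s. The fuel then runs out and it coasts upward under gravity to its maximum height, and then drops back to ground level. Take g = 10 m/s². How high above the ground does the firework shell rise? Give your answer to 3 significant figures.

Phase 1 (powered ascent): v₀ = 0 m/s, a = 21.5 m/s².
v = v₀ + at = 0 + (21.5)(1.5) = 32.2 m/s
Δx = v₀t + ½at² = 0·1.5 + 0.5·21.5·1.5² = 24.2 m

Phase 2 (coasting upward): v₀ = 32.2 m/s, a = -10 m/s².
v = v₀ + at → t = (0 − 32.2) / -10 = 3.23 s
v² = v₀² + 2aΔx → Δx = (0² − 32.2²)/(2·-10) = 52.0 m
Maximum height = 24.2 + 52.0 = 76.2 m

76.2 m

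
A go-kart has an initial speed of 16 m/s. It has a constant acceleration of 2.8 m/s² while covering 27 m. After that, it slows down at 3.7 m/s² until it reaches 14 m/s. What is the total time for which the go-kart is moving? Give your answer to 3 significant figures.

Phase 1 (accelerating): v₀ = 16.0 m/s, a = 2.8 m/s².
v² = v₀² + 2aΔx = 16.0² + 2·2.8·27 = 407 → v = 20.2 m/s
t = (v − v₀)/a = (20.2 − 16.0)/2.8 = 1.49 s

Phase 2 (decelerating): v₀ = 20.2 m/s, a = -3.7 m/s².
v = v₀ + at → t = (14 − 20.2) / -3.7 = 1.67 s
v² = v₀² + 2aΔx → Δx = (14² − 20.2²)/(2·-3.7) = 28.5 m
Total time = 1.49 + 1.67 = 3.16 s

3.16 s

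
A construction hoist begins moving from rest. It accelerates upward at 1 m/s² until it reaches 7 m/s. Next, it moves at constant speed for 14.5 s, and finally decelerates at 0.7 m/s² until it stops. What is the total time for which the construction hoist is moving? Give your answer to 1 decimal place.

Phase 1 (accelerating): v₀ = 0 m/s, a = 1 m/s².
v = v₀ + at → t = (7 − 0) / 1 = 7.00 s
v² = v₀² + 2aΔx → Δx = (7² − 0²)/(2·1) = 24.5 m

Phase 2 (constant speed): v₀ = 7.00 m/s, a = 0 m/s².
v = v₀ + at = 7.00 + (0)(14.5) = 7.00 m/s
Δx = v₀t + ½at² = 7.00·14.5 + 0.5·0·14.5² = 102 m

Phase 3 (decelerating): v₀ = 7.00 m/s, a = -0.7 m/s².
v = v₀ + at → t = (0 − 7.00) / -0.7 = 10.0 s
v² = v₀² + 2aΔx → Δx = (0² − 7.00²)/(2·-0.7) = 35.0 m
Total time = 7.00 + 14.5 + 10.0 = 31.5 s

31.5 s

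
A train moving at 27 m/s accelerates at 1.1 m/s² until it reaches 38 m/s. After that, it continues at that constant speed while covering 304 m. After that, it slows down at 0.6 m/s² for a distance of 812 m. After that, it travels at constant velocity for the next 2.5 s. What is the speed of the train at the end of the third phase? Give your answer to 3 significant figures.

21.7 m/s

Phase 1 (accelerating): v₀ = 27.0 m/s, a = 1.1 m/s².
v = v₀ + at → t = (38 − 27.0) / 1.1 = 10.0 s
v² = v₀² + 2aΔx → Δx = (38² − 27.0²)/(2·1.1) = 325 m

Phase 2 (constant speed): v₀ = 38.0 m/s, a = 0 m/s².
Constant speed: t = d/v = 304/38.0 = 8.00 s

Phase 3 (decelerating): v₀ = 38.0 m/s, a = -0.6 m/s².
v² = v₀² + 2aΔx = 38.0² + 2·-0.6·812 = 470 → v = 21.7 m/s
t = (v − v₀)/a = (21.7 − 38.0)/-0.6 = 27.2 s
Speed at end of phase 3 = 21.7 m/s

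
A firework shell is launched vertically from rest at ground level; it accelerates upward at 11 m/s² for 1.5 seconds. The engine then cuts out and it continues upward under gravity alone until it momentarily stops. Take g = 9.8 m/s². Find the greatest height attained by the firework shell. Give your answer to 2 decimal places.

Phase 1 (powered ascent): v₀ = 0 m/s, a = 11 m/s².
v = v₀ + at = 0 + (11)(1.5) = 16.5 m/s
Δx = v₀t + ½at² = 0·1.5 + 0.5·11·1.5² = 12.4 m

Phase 2 (coasting upward): v₀ = 16.5 m/s, a = -9.8 m/s².
v = v₀ + at → t = (0 − 16.5) / -9.8 = 1.68 s
v² = v₀² + 2aΔx → Δx = (0² − 16.5²)/(2·-9.8) = 13.9 m
Maximum height = 12.4 + 13.9 = 26.3 m

26.27 m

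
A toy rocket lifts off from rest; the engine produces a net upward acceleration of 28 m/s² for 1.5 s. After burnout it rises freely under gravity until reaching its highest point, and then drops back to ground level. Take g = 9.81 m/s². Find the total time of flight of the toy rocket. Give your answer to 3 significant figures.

Phase 1 (powered ascent): v₀ = 0 m/s, a = 28 m/s².
v = v₀ + at = 0 + (28)(1.5) = 42.0 m/s
Δx = v₀t + ½at² = 0·1.5 + 0.5·28·1.5² = 31.5 m

Phase 2 (coasting upward): v₀ = 42.0 m/s, a = -9.81 m/s².
v = v₀ + at → t = (0 − 42.0) / -9.81 = 4.28 s
v² = v₀² + 2aΔx → Δx = (0² − 42.0²)/(2·-9.81) = 89.9 m

Phase 3 (free fall): v₀ = 0 m/s, a = -9.81 m/s².
Falls 121 m from rest: t = √(2·121/9.81) = 4.98 s; v = g·t = 48.8 m/s.
Total time = 1.50 + 4.28 + 4.98 = 10.8 s

10.8 s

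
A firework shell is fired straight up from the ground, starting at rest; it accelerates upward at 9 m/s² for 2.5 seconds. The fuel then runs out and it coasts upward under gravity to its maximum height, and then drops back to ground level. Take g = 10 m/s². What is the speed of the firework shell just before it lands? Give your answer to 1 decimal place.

32.7 m/s

Phase 1 (powered ascent): v₀ = 0 m/s, a = 9 m/s².
v = v₀ + at = 0 + (9)(2.5) = 22.5 m/s
Δx = v₀t + ½at² = 0·2.5 + 0.5·9·2.5² = 28.1 m

Phase 2 (coasting upward): v₀ = 22.5 m/s, a = -10 m/s².
v = v₀ + at → t = (0 − 22.5) / -10 = 2.25 s
v² = v₀² + 2aΔx → Δx = (0² − 22.5²)/(2·-10) = 25.3 m

Phase 3 (free fall): v₀ = 0 m/s, a = -10 m/s².
Falls 53.4 m from rest: t = √(2·53.4/10) = 3.27 s; v = g·t = 32.7 m/s.
Impact speed = 32.7 m/s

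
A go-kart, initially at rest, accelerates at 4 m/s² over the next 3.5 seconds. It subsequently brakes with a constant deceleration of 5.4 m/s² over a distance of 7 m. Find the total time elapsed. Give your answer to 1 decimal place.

Phase 1 (accelerating): v₀ = 0 m/s, a = 4 m/s².
v = v₀ + at = 0 + (4)(3.5) = 14.0 m/s
Δx = v₀t + ½at² = 0·3.5 + 0.5·4·3.5² = 24.5 m

Phase 2 (decelerating): v₀ = 14.0 m/s, a = -5.4 m/s².
v² = v₀² + 2aΔx = 14.0² + 2·-5.4·7 = 120 → v = 11.0 m/s
t = (v − v₀)/a = (11.0 − 14.0)/-5.4 = 0.561 s
Total time = 3.50 + 0.561 = 4.06 s

4.1 s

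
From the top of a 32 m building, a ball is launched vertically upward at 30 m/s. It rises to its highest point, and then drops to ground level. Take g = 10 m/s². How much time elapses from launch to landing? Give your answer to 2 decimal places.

Phase 1 (rising): v₀ = 30.0 m/s, a = -10 m/s².
v = v₀ + at → t = (0 − 30.0) / -10 = 3.00 s
v² = v₀² + 2aΔx → Δx = (0² − 30.0²)/(2·-10) = 45.0 m

Phase 2 (falling): v₀ = 0 m/s, a = -10 m/s².
Falls 77.0 m from rest: t = √(2·77.0/10) = 3.92 s; v = g·t = 39.2 m/s.
Total time = 3.00 + 3.92 = 6.92 s

6.92 s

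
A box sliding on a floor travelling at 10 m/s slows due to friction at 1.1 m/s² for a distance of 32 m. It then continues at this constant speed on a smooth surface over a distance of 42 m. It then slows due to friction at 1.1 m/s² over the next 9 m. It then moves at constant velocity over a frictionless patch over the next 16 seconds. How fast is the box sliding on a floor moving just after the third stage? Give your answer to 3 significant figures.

Phase 1 (decelerating): v₀ = 10.0 m/s, a = -1.1 m/s².
v² = v₀² + 2aΔx = 10.0² + 2·-1.1·32 = 29.6 → v = 5.44 m/s
t = (v − v₀)/a = (5.44 − 10.0)/-1.1 = 4.14 s

Phase 2 (constant speed): v₀ = 5.44 m/s, a = 0 m/s².
Constant speed: t = d/v = 42/5.44 = 7.72 s

Phase 3 (decelerating): v₀ = 5.44 m/s, a = -1.1 m/s².
v² = v₀² + 2aΔx = 5.44² + 2·-1.1·9 = 9.80 → v = 3.13 m/s
t = (v − v₀)/a = (3.13 − 5.44)/-1.1 = 2.10 s
Speed at end of phase 3 = 3.13 m/s

3.13 m/s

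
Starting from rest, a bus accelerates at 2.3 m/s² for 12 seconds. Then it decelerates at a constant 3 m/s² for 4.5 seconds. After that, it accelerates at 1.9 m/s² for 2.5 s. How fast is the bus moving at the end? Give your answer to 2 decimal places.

18.85 m/s

Phase 1 (accelerating): v₀ = 0 m/s, a = 2.3 m/s².
v = v₀ + at = 0 + (2.3)(12) = 27.6 m/s
Δx = v₀t + ½at² = 0·12 + 0.5·2.3·12² = 166 m

Phase 2 (decelerating): v₀ = 27.6 m/s, a = -3 m/s².
v = v₀ + at = 27.6 + (-3)(4.5) = 14.1 m/s
Δx = v₀t + ½at² = 27.6·4.5 + 0.5·-3·4.5² = 93.8 m

Phase 3 (accelerating): v₀ = 14.1 m/s, a = 1.9 m/s².
v = v₀ + at = 14.1 + (1.9)(2.5) = 18.8 m/s
Δx = v₀t + ½at² = 14.1·2.5 + 0.5·1.9·2.5² = 41.2 m
Final speed = 18.8 m/s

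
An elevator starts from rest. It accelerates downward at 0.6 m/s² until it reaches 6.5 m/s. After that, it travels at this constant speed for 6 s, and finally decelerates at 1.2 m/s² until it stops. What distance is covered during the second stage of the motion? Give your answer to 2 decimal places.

39.00 m

Phase 1 (accelerating): v₀ = 0 m/s, a = 0.6 m/s².
v = v₀ + at → t = (6.5 − 0) / 0.6 = 10.8 s
v² = v₀² + 2aΔx → Δx = (6.5² − 0²)/(2·0.6) = 35.2 m

Phase 2 (constant speed): v₀ = 6.50 m/s, a = 0 m/s².
v = v₀ + at = 6.50 + (0)(6) = 6.50 m/s
Δx = v₀t + ½at² = 6.50·6 + 0.5·0·6² = 39.0 m
Distance in phase 2 = 39.0 m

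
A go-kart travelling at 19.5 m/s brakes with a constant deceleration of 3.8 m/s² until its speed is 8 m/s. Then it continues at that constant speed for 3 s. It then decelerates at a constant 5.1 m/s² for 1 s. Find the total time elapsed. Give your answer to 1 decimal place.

Phase 1 (decelerating): v₀ = 19.5 m/s, a = -3.8 m/s².
v = v₀ + at → t = (8 − 19.5) / -3.8 = 3.03 s
v² = v₀² + 2aΔx → Δx = (8² − 19.5²)/(2·-3.8) = 41.6 m

Phase 2 (constant speed): v₀ = 8.00 m/s, a = 0 m/s².
v = v₀ + at = 8.00 + (0)(3) = 8.00 m/s
Δx = v₀t + ½at² = 8.00·3 + 0.5·0·3² = 24.0 m

Phase 3 (decelerating): v₀ = 8.00 m/s, a = -5.1 m/s².
v = v₀ + at = 8.00 + (-5.1)(1) = 2.90 m/s
Δx = v₀t + ½at² = 8.00·1 + 0.5·-5.1·1² = 5.45 m
Total time = 3.03 + 3.00 + 1.00 = 7.03 s

7.0 s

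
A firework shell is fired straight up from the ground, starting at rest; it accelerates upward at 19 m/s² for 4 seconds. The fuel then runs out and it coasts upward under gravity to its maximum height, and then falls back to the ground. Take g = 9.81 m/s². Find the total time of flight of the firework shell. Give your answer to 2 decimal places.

Phase 1 (powered ascent): v₀ = 0 m/s, a = 19 m/s².
v = v₀ + at = 0 + (19)(4) = 76.0 m/s
Δx = v₀t + ½at² = 0·4 + 0.5·19·4² = 152 m

Phase 2 (coasting upward): v₀ = 76.0 m/s, a = -9.81 m/s².
v = v₀ + at → t = (0 − 76.0) / -9.81 = 7.75 s
v² = v₀² + 2aΔx → Δx = (0² − 76.0²)/(2·-9.81) = 294 m

Phase 3 (free fall): v₀ = 0 m/s, a = -9.81 m/s².
Falls 446 m from rest: t = √(2·446/9.81) = 9.54 s; v = g·t = 93.6 m/s.
Total time = 4.00 + 7.75 + 9.54 = 21.3 s

21.29 s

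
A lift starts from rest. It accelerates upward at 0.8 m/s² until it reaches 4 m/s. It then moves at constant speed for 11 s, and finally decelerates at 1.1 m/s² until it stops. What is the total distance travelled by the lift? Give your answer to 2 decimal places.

61.27 m

Phase 1 (accelerating): v₀ = 0 m/s, a = 0.8 m/s².
v = v₀ + at → t = (4 − 0) / 0.8 = 5.00 s
v² = v₀² + 2aΔx → Δx = (4² − 0²)/(2·0.8) = 10.0 m

Phase 2 (constant speed): v₀ = 4.00 m/s, a = 0 m/s².
v = v₀ + at = 4.00 + (0)(11) = 4.00 m/s
Δx = v₀t + ½at² = 4.00·11 + 0.5·0·11² = 44.0 m

Phase 3 (decelerating): v₀ = 4.00 m/s, a = -1.1 m/s².
v = v₀ + at → t = (0 − 4.00) / -1.1 = 3.64 s
v² = v₀² + 2aΔx → Δx = (0² − 4.00²)/(2·-1.1) = 7.27 m
Total distance = 10.0 + 44.0 + 7.27 = 61.3 m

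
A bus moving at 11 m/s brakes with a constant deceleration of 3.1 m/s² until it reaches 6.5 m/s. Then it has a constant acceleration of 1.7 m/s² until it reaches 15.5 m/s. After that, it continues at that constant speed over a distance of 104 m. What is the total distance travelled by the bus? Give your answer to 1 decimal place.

Phase 1 (decelerating): v₀ = 11.0 m/s, a = -3.1 m/s².
v = v₀ + at → t = (6.5 − 11.0) / -3.1 = 1.45 s
v² = v₀² + 2aΔx → Δx = (6.5² − 11.0²)/(2·-3.1) = 12.7 m

Phase 2 (accelerating): v₀ = 6.50 m/s, a = 1.7 m/s².
v = v₀ + at → t = (15.5 − 6.50) / 1.7 = 5.29 s
v² = v₀² + 2aΔx → Δx = (15.5² − 6.50²)/(2·1.7) = 58.2 m

Phase 3 (constant speed): v₀ = 15.5 m/s, a = 0 m/s².
Constant speed: t = d/v = 104/15.5 = 6.71 s
Total distance = 12.7 + 58.2 + 104 = 175 m

174.9 m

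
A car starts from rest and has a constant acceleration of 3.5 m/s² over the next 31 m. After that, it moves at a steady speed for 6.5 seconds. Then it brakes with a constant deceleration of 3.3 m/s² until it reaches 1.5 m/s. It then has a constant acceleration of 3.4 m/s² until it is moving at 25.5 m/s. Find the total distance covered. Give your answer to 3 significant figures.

255 m

Phase 1 (accelerating): v₀ = 0 m/s, a = 3.5 m/s².
v² = v₀² + 2aΔx = 0² + 2·3.5·31 = 217 → v = 14.7 m/s
t = (v − v₀)/a = (14.7 − 0)/3.5 = 4.21 s

Phase 2 (constant speed): v₀ = 14.7 m/s, a = 0 m/s².
v = v₀ + at = 14.7 + (0)(6.5) = 14.7 m/s
Δx = v₀t + ½at² = 14.7·6.5 + 0.5·0·6.5² = 95.8 m

Phase 3 (decelerating): v₀ = 14.7 m/s, a = -3.3 m/s².
v = v₀ + at → t = (1.5 − 14.7) / -3.3 = 4.01 s
v² = v₀² + 2aΔx → Δx = (1.5² − 14.7²)/(2·-3.3) = 32.5 m

Phase 4 (accelerating): v₀ = 1.50 m/s, a = 3.4 m/s².
v = v₀ + at → t = (25.5 − 1.50) / 3.4 = 7.06 s
v² = v₀² + 2aΔx → Δx = (25.5² − 1.50²)/(2·3.4) = 95.3 m
Total distance = 31.0 + 95.8 + 32.5 + 95.3 = 255 m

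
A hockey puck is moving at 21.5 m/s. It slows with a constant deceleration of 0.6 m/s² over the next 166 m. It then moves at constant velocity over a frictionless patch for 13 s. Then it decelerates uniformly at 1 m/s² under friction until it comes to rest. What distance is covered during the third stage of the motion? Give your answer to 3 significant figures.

132 m

Phase 1 (decelerating): v₀ = 21.5 m/s, a = -0.6 m/s².
v² = v₀² + 2aΔx = 21.5² + 2·-0.6·166 = 263 → v = 16.2 m/s
t = (v − v₀)/a = (16.2 − 21.5)/-0.6 = 8.80 s

Phase 2 (constant speed): v₀ = 16.2 m/s, a = 0 m/s².
v = v₀ + at = 16.2 + (0)(13) = 16.2 m/s
Δx = v₀t + ½at² = 16.2·13 + 0.5·0·13² = 211 m

Phase 3 (decelerating): v₀ = 16.2 m/s, a = -1 m/s².
v = v₀ + at → t = (0 − 16.2) / -1 = 16.2 s
v² = v₀² + 2aΔx → Δx = (0² − 16.2²)/(2·-1) = 132 m
Distance in phase 3 = 132 m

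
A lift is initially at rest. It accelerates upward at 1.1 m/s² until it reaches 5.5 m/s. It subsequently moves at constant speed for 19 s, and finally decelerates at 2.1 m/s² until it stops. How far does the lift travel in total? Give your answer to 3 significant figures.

125 m

Phase 1 (accelerating): v₀ = 0 m/s, a = 1.1 m/s².
v = v₀ + at → t = (5.5 − 0) / 1.1 = 5.00 s
v² = v₀² + 2aΔx → Δx = (5.5² − 0²)/(2·1.1) = 13.7 m

Phase 2 (constant speed): v₀ = 5.50 m/s, a = 0 m/s².
v = v₀ + at = 5.50 + (0)(19) = 5.50 m/s
Δx = v₀t + ½at² = 5.50·19 + 0.5·0·19² = 104 m

Phase 3 (decelerating): v₀ = 5.50 m/s, a = -2.1 m/s².
v = v₀ + at → t = (0 − 5.50) / -2.1 = 2.62 s
v² = v₀² + 2aΔx → Δx = (0² − 5.50²)/(2·-2.1) = 7.20 m
Total distance = 13.7 + 104 + 7.20 = 125 m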